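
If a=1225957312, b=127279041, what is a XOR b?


1225957312 ^ 127279041 = 1317306369

1317306369


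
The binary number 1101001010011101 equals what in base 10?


1101001010011101 in decimal = 53917

53917


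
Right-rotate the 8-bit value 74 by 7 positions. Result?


Rotate 0b1001010 right by 7 (8-bit) = 0b10010100 = 148

148


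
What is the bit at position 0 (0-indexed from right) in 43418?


0b1010100110011010, position 0 = 0

0


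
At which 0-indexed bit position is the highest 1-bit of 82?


0b1010010. Highest set bit at position 6

6


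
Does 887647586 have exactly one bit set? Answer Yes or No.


0b110100111010000110110101100010. Multiple bits set => No

No


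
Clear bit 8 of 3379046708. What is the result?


3379046708 & ~(1 << 8) = 3379046452

3379046452


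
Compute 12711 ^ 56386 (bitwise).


0b11000110100111 ^ 0b1101110001000010 = 0b1110110111100101 = 60901

60901


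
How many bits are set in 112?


0b1110000 has 3 set bits

3


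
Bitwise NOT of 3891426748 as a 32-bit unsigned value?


~0b11100111111100100111010110111100 = 0b11000000011011000101001000011 = 403540547 (32-bit unsigned)

403540547


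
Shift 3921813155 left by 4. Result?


0b11101001110000100001111010100011 << 4 = 0b111010011100001000011110101000110000 = 62749010480

62749010480


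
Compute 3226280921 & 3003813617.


0b11000000010011010010001111011001 & 0b10110011000010101000111011110001 = 0b10000000000010000000001011010001 = 2148008657

2148008657


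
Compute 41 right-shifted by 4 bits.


0b101001 >> 4 = 0b10 = 2

2


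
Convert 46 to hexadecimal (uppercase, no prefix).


46 = 2E hex

2E


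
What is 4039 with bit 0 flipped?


4039 ^ (1 << 0) = 4039 ^ 1 = 4038

4038


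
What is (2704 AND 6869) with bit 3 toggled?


Step 1: 2704 & 6869 = 2704
Step 2: 2704 ^ (1 << 3) = 2704 ^ 8 = 2712

2712


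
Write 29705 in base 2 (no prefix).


29705 = 111010000001001 in binary

111010000001001


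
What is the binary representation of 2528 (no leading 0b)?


2528 = 100111100000 in binary

100111100000


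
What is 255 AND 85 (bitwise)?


0b11111111 & 0b1010101 = 0b1010101 = 85

85


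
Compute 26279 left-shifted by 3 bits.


0b110011010100111 << 3 = 0b110011010100111000 = 210232

210232


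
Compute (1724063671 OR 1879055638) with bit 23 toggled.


Step 1: 1724063671 | 1879055638 = 1992499127
Step 2: 1992499127 ^ (1 << 23) = 1992499127 ^ 8388608 = 1984110519

1984110519


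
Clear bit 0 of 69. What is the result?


69 & ~(1 << 0) = 68

68


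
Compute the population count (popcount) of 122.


0b1111010 has 5 set bits

5


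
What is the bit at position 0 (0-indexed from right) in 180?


0b10110100, position 0 = 0

0


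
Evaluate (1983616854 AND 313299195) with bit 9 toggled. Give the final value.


Step 1: 1983616854 & 313299195 = 304648274
Step 2: 304648274 ^ (1 << 9) = 304648274 ^ 512 = 304648786

304648786


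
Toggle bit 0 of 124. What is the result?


124 ^ (1 << 0) = 124 ^ 1 = 125

125


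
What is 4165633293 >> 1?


0b11111000010010101000010100001101 >> 1 = 0b1111100001001010100001010000110 = 2082816646

2082816646


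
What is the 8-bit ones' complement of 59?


59 ^ 255 = 196

196


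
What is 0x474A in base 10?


474A hex = 18250 decimal

18250


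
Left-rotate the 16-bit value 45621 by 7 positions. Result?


Rotate 0b1011001000110101 left by 7 (16-bit) = 0b1101011011001 = 6873

6873


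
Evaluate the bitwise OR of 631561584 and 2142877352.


0b100101101001001101110101110000 | 0b1111111101110011011011010101000 = 0b1111111101111011111111111111000 = 2143158264

2143158264


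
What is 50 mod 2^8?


50 & 255 = 50

50


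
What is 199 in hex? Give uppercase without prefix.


199 = C7 hex

C7


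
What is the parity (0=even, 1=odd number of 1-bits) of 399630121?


0b10111110100011101111100101001 has 18 ones => parity 0

0


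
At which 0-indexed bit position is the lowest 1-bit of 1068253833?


0b111111101011000100001010001001. Lowest set bit at position 0

0


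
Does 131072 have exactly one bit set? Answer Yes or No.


0b100000000000000000. Only one bit set => Yes

Yes


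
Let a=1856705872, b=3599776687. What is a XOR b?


1856705872 ^ 3599776687 = 3090886399

3090886399


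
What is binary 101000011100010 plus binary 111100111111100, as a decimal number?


101000011100010 + 111100111111100 = 1100101011011110 = 51934

51934


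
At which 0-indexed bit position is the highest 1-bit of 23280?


0b101101011110000. Highest set bit at position 14

14


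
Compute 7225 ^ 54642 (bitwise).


0b1110000111001 ^ 0b1101010101110010 = 0b1100100101001011 = 51531

51531


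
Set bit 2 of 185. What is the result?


185 | (1 << 2) = 185 | 4 = 189

189


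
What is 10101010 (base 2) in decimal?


10101010 in decimal = 170

170


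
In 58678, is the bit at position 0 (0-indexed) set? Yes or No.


0b1110010100110110, bit 0 = 0. No

No


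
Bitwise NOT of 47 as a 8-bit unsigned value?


~0b101111 = 0b11010000 = 208 (8-bit unsigned)

208


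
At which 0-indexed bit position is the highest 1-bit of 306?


0b100110010. Highest set bit at position 8

8


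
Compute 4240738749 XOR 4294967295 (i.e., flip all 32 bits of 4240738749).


4240738749 ^ 4294967295 = 54228546

54228546


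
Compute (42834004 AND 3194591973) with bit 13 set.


Step 1: 42834004 & 3194591973 = 34183236
Step 2: 34183236 | (1 << 13) = 34183236 | 8192 = 34191428

34191428


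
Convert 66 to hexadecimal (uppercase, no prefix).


66 = 42 hex

42


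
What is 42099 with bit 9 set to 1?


42099 | (1 << 9) = 42099 | 512 = 42611

42611


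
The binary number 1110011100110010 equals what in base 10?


1110011100110010 in decimal = 59186

59186


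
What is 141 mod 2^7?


141 & 127 = 13

13


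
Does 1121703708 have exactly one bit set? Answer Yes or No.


0b1000010110110111101011100011100. Multiple bits set => No

No


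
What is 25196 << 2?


0b110001001101100 << 2 = 0b11000100110110000 = 100784

100784


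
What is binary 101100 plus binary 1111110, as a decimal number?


101100 + 1111110 = 10101010 = 170

170


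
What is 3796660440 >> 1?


0b11100010010011000111000011011000 >> 1 = 0b1110001001001100011100001101100 = 1898330220

1898330220


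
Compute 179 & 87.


0b10110011 & 0b1010111 = 0b10011 = 19

19


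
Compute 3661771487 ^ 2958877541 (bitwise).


0b11011010010000100011001011011111 ^ 0b10110000010111001110001101100101 = 0b1101010000111101101000110111010 = 1780404666

1780404666


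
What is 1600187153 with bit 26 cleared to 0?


1600187153 & ~(1 << 26) = 1533078289

1533078289


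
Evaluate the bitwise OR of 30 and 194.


0b11110 | 0b11000010 = 0b11011110 = 222

222


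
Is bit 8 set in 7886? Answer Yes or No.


0b1111011001110, bit 8 = 0. No

No


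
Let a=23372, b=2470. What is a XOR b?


23372 ^ 2470 = 21226

21226


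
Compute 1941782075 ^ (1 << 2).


1941782075 ^ (1 << 2) = 1941782075 ^ 4 = 1941782079

1941782079


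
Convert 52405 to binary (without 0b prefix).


52405 = 1100110010110101 in binary

1100110010110101


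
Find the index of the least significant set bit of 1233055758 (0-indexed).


0b1001001011111101111000000001110. Lowest set bit at position 1

1


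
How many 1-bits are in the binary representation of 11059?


0b10101100110011 has 8 set bits

8


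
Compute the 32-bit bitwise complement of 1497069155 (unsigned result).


~0b1011001001110110111011001100011 = 0b10100110110001001000100110011100 = 2797898140 (32-bit unsigned)

2797898140


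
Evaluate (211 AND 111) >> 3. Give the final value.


Step 1: 211 & 111 = 67
Step 2: 67 >> 3 = 8

8


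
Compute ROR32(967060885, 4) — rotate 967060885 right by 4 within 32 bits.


Rotate 0b111001101001000010110110010101 right by 4 (32-bit) = 0b1010011100110100100001011011001 = 1402618585

1402618585


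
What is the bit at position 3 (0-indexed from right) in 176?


0b10110000, position 3 = 0

0


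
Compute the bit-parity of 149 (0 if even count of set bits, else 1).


0b10010101 has 4 ones => parity 0

0


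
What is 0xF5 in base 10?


F5 hex = 245 decimal

245


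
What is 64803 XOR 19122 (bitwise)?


0b1111110100100011 ^ 0b100101010110010 = 0b1011011110010001 = 46993

46993


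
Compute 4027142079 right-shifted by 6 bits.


0b11110000000010010100111110111111 >> 6 = 0b11110000000010010100111110 = 62924094

62924094


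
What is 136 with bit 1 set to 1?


136 | (1 << 1) = 136 | 2 = 138

138


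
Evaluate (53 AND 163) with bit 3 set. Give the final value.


Step 1: 53 & 163 = 33
Step 2: 33 | (1 << 3) = 33 | 8 = 41

41


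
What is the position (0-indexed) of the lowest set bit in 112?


0b1110000. Lowest set bit at position 4

4


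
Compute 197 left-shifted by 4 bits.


0b11000101 << 4 = 0b110001010000 = 3152

3152


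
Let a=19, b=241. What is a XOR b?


19 ^ 241 = 226

226


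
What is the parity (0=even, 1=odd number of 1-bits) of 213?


0b11010101 has 5 ones => parity 1

1


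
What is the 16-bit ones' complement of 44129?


44129 ^ 65535 = 21406

21406


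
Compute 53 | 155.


0b110101 | 0b10011011 = 0b10111111 = 191

191


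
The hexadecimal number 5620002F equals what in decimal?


5620002F hex = 1444937775 decimal

1444937775


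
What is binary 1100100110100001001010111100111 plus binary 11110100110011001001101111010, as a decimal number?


1100100110100001001010111100111 + 11110100110011001001101111010 = 10000011011010100010100101100001 = 2204772705

2204772705


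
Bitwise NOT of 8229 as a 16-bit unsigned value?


~0b10000000100101 = 0b1101111111011010 = 57306 (16-bit unsigned)

57306


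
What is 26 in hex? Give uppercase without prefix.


26 = 1A hex

1A


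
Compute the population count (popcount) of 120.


0b1111000 has 4 set bits

4


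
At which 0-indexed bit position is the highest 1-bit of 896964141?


0b110101011101101001011000101101. Highest set bit at position 29

29


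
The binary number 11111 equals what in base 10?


11111 in decimal = 31

31


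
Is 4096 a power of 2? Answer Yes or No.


0b1000000000000. Only one bit set => Yes

Yes


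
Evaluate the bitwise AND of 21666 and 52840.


0b101010010100010 & 0b1100111001101000 = 0b100010000100000 = 17440

17440


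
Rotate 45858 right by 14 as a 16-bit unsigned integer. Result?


Rotate 0b1011001100100010 right by 14 (16-bit) = 0b1100110010001010 = 52362

52362


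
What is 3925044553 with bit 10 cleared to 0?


3925044553 & ~(1 << 10) = 3925043529

3925043529


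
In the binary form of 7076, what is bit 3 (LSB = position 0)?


0b1101110100100, position 3 = 0

0


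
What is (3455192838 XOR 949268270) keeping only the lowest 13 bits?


Step 1: 3455192838 ^ 949268270 = 4117143592
Step 2: 4117143592 & 8191 = 40

40


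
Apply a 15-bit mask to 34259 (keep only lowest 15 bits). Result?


34259 & 32767 = 1491

1491


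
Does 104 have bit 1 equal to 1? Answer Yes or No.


0b1101000, bit 1 = 0. No

No


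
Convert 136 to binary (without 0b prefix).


136 = 10001000 in binary

10001000


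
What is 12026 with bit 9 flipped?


12026 ^ (1 << 9) = 12026 ^ 512 = 11514

11514


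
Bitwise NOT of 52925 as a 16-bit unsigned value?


~0b1100111010111101 = 0b11000101000010 = 12610 (16-bit unsigned)

12610


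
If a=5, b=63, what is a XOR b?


5 ^ 63 = 58

58


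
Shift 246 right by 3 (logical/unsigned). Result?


0b11110110 >> 3 = 0b11110 = 30

30


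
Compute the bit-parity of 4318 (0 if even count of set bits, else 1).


0b1000011011110 has 7 ones => parity 1

1


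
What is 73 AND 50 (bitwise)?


0b1001001 & 0b110010 = 0b0 = 0

0


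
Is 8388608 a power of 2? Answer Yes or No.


0b100000000000000000000000. Only one bit set => Yes

Yes


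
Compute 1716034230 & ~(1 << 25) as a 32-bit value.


1716034230 & ~(1 << 25) = 1682479798

1682479798


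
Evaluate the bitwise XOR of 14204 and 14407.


0b11011101111100 ^ 0b11100001000111 = 0b111100111011 = 3899

3899


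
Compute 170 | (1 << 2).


170 | (1 << 2) = 170 | 4 = 174

174


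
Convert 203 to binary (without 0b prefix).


203 = 11001011 in binary

11001011


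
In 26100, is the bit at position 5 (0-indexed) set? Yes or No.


0b110010111110100, bit 5 = 1. Yes

Yes


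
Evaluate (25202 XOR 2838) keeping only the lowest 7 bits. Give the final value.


Step 1: 25202 ^ 2838 = 26980
Step 2: 26980 & 127 = 100

100


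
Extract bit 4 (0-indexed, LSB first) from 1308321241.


0b1001101111110110110010111011001, position 4 = 1

1


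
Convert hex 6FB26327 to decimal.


6FB26327 hex = 1873961767 decimal

1873961767


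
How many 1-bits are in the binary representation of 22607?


0b101100001001111 has 8 set bits

8


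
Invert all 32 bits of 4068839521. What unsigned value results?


4068839521 ^ 4294967295 = 226127774

226127774


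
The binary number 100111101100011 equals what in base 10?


100111101100011 in decimal = 20323

20323


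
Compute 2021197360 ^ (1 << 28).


2021197360 ^ (1 << 28) = 2021197360 ^ 268435456 = 1752761904

1752761904


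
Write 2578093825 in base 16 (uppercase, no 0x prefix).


2578093825 = 99AA9701 hex

99AA9701


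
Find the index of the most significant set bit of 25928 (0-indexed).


0b110010101001000. Highest set bit at position 14

14


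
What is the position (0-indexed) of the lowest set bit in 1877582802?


0b1101111111010011010001111010010. Lowest set bit at position 1

1


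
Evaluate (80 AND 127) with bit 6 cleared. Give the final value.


Step 1: 80 & 127 = 80
Step 2: 80 & ~(1 << 6) = 16

16


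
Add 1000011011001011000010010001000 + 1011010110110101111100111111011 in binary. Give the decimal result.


1000011011001011000010010001000 + 1011010110110101111100111111011 = 10011110010000000111111010000011 = 2655026819

2655026819


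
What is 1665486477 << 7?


0b1100011010001010100111010001101 << 7 = 0b11000110100010101001110100011010000000 = 213182269056

213182269056


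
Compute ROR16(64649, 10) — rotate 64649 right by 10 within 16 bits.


Rotate 0b1111110010001001 right by 10 (16-bit) = 0b10001001111111 = 8831

8831


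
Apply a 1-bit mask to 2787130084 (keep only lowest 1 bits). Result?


2787130084 & 1 = 0

0


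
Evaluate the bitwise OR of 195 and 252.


0b11000011 | 0b11111100 = 0b11111111 = 255

255


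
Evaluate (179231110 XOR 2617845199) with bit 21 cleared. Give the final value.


Step 1: 179231110 ^ 2617845199 = 2527591497
Step 2: 2527591497 & ~(1 << 21) = 2525494345

2525494345


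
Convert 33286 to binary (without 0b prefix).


33286 = 1000001000000110 in binary

1000001000000110


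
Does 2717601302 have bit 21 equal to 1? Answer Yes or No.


0b10100001111110110100111000010110, bit 21 = 1. Yes

Yes


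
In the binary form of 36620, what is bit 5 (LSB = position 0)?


0b1000111100001100, position 5 = 0

0


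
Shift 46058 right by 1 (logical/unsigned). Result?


0b1011001111101010 >> 1 = 0b101100111110101 = 23029

23029


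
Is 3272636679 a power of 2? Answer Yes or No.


0b11000011000100000111100100000111. Multiple bits set => No

No


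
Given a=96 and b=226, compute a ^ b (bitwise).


96 ^ 226 = 130

130


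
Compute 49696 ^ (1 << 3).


49696 ^ (1 << 3) = 49696 ^ 8 = 49704

49704


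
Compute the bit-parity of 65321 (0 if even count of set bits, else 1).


0b1111111100101001 has 11 ones => parity 1

1


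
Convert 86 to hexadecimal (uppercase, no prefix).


86 = 56 hex

56


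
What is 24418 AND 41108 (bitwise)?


0b101111101100010 & 0b1010000010010100 = 0b0 = 0

0


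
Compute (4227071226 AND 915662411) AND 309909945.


Step 1: 4227071226 & 915662411 = 848553034
Step 2: 848553034 & 309909945 = 303087624

303087624


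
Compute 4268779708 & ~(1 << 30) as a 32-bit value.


4268779708 & ~(1 << 30) = 3195037884

3195037884


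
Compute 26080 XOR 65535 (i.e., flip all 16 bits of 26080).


26080 ^ 65535 = 39455

39455


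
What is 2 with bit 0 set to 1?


2 | (1 << 0) = 2 | 1 = 3

3


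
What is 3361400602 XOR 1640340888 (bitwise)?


0b11001000010110101110011100011010 ^ 0b1100001110001011001110110011000 = 0b10101001100111110111101010000010 = 2845801090

2845801090


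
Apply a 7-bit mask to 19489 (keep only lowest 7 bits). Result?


19489 & 127 = 33

33


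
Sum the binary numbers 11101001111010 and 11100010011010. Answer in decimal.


11101001111010 + 11100010011010 = 111001100010100 = 29460

29460


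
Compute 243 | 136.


0b11110011 | 0b10001000 = 0b11111011 = 251

251


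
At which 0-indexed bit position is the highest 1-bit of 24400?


0b101111101010000. Highest set bit at position 14

14


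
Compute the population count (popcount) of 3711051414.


0b11011101001100100010011010010110 has 16 set bits

16


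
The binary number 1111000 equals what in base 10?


1111000 in decimal = 120

120


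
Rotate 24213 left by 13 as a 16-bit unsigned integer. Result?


Rotate 0b101111010010101 left by 13 (16-bit) = 0b1010101111010010 = 43986

43986


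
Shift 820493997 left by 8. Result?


0b110000111001111011111010101101 << 8 = 0b11000011100111101111101010110100000000 = 210046463232

210046463232


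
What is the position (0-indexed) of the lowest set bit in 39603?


0b1001101010110011. Lowest set bit at position 0

0


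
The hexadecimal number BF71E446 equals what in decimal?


BF71E446 hex = 3211912262 decimal

3211912262


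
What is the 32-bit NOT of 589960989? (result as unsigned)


~0b100011001010100001011100011101 = 0b11011100110101011110100011100010 = 3705006306 (32-bit unsigned)

3705006306


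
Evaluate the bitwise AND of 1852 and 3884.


0b11100111100 & 0b111100101100 = 0b11100101100 = 1836

1836


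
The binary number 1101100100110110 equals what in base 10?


1101100100110110 in decimal = 55606

55606


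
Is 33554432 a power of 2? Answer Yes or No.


0b10000000000000000000000000. Only one bit set => Yes

Yes


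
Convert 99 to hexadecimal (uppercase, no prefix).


99 = 63 hex

63


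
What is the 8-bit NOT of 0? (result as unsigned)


~0b0 = 0b11111111 = 255 (8-bit unsigned)

255


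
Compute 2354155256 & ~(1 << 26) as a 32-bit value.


2354155256 & ~(1 << 26) = 2287046392

2287046392


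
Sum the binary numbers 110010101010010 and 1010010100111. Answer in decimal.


110010101010010 + 1010010100111 = 111100111111001 = 31225

31225


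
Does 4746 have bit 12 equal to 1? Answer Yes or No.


0b1001010001010, bit 12 = 1. Yes

Yes


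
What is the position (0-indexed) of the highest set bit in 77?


0b1001101. Highest set bit at position 6

6


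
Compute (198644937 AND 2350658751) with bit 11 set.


Step 1: 198644937 & 2350658751 = 135533705
Step 2: 135533705 | (1 << 11) = 135533705 | 2048 = 135535753

135535753


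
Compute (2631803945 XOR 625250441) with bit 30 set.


Step 1: 2631803945 ^ 625250441 = 3113923744
Step 2: 3113923744 | (1 << 30) = 3113923744 | 1073741824 = 4187665568

4187665568


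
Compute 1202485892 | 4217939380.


0b1000111101011000111101010000100 | 0b11111011011010001010010110110100 = 0b11111111111011001111111110110100 = 4293722036

4293722036


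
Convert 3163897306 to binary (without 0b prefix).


3163897306 = 10111100100101010011110111011010 in binary

10111100100101010011110111011010


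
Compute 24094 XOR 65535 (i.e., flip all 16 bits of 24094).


24094 ^ 65535 = 41441

41441


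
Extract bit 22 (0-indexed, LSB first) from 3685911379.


0b11011011101100101000101101010011, position 22 = 0

0


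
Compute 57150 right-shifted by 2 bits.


0b1101111100111110 >> 2 = 0b11011111001111 = 14287

14287


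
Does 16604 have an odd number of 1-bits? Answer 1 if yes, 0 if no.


0b100000011011100 has 6 ones => parity 0

0


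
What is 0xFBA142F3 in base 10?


FBA142F3 hex = 4221649651 decimal

4221649651


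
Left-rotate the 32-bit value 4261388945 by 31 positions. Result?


Rotate 0b11111101111111111010001010010001 left by 31 (32-bit) = 0b11111110111111111101000101001000 = 4278178120

4278178120


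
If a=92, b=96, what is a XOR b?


92 ^ 96 = 60

60


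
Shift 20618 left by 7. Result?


0b101000010001010 << 7 = 0b1010000100010100000000 = 2639104

2639104


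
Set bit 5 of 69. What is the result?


69 | (1 << 5) = 69 | 32 = 101

101


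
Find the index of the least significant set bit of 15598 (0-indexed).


0b11110011101110. Lowest set bit at position 1

1


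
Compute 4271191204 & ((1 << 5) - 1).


4271191204 & 31 = 4

4


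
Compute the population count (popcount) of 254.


0b11111110 has 7 set bits

7


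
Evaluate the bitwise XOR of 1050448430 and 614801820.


0b111110100111001001001000101110 ^ 0b100100101001010010000110011100 = 0b11010001110011011001110110010 = 439989170

439989170


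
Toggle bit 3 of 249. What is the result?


249 ^ (1 << 3) = 249 ^ 8 = 241

241


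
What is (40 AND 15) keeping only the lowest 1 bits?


Step 1: 40 & 15 = 8
Step 2: 8 & 1 = 0

0


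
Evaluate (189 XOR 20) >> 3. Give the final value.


Step 1: 189 ^ 20 = 169
Step 2: 169 >> 3 = 21

21


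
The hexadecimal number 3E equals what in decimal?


3E hex = 62 decimal

62


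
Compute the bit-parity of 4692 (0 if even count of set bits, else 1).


0b1001001010100 has 5 ones => parity 1

1


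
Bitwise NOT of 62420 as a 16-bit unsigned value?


~0b1111001111010100 = 0b110000101011 = 3115 (16-bit unsigned)

3115


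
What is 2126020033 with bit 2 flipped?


2126020033 ^ (1 << 2) = 2126020033 ^ 4 = 2126020037

2126020037


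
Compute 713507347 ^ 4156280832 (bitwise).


0b101010100001110100001000010011 ^ 0b11110111101110111101000000000000 = 0b11011101001111001001001000010011 = 3711734291

3711734291


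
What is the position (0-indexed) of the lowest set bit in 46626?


0b1011011000100010. Lowest set bit at position 1

1


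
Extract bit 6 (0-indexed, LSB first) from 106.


0b1101010, position 6 = 1

1


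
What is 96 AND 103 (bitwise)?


0b1100000 & 0b1100111 = 0b1100000 = 96

96


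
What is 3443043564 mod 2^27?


3443043564 & 134217727 = 87600364

87600364


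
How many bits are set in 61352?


0b1110111110101000 has 10 set bits

10


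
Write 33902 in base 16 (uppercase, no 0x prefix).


33902 = 846E hex

846E


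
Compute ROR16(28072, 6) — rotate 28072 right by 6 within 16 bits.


Rotate 0b110110110101000 right by 6 (16-bit) = 0b1010000110110110 = 41398

41398


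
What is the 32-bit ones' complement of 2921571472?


2921571472 ^ 4294967295 = 1373395823

1373395823


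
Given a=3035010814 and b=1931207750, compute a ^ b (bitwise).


3035010814 ^ 1931207750 = 3355275960

3355275960


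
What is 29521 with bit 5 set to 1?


29521 | (1 << 5) = 29521 | 32 = 29553

29553


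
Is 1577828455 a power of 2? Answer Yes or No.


0b1011110000010111100000001100111. Multiple bits set => No

No


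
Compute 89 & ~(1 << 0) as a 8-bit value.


89 & ~(1 << 0) = 88

88


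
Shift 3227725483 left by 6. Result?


0b11000000011000110010111010101011 << 6 = 0b11000000011000110010111010101011000000 = 206574430912

206574430912


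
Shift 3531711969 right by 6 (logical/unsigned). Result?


0b11010010100000011010010111100001 >> 6 = 0b11010010100000011010010111 = 55182999

55182999


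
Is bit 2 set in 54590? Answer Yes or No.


0b1101010100111110, bit 2 = 1. Yes

Yes


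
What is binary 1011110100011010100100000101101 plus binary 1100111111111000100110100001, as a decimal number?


1011110100011010100100000101101 + 1100111111111000100110100001 = 1101011100011001101000111001110 = 1804390862

1804390862


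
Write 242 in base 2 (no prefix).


242 = 11110010 in binary

11110010


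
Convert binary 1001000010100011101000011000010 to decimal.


1001000010100011101000011000010 in decimal = 1213321410

1213321410


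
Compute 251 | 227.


0b11111011 | 0b11100011 = 0b11111011 = 251

251


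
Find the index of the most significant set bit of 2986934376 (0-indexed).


0b10110010000010010000000001101000. Highest set bit at position 31

31


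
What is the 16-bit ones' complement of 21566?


21566 ^ 65535 = 43969

43969


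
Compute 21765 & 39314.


0b101010100000101 & 0b1001100110010010 = 0b1000100000000 = 4352

4352


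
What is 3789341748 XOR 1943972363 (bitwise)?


0b11100001110111001100010000110100 ^ 0b1110011110111101010101000001011 = 0b10010010000000100110111000111111 = 2449632831

2449632831


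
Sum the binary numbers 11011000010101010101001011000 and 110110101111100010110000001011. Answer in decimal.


11011000010101010101001011000 + 110110101111100010110000001011 = 1010001110010001101011001100011 = 1372116579

1372116579


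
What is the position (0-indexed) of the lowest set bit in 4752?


0b1001010010000. Lowest set bit at position 4

4


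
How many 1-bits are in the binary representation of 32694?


0b111111110110110 has 12 set bits

12


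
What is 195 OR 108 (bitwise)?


0b11000011 | 0b1101100 = 0b11101111 = 239

239


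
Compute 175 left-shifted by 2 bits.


0b10101111 << 2 = 0b1010111100 = 700

700


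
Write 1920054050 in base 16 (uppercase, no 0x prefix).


1920054050 = 7271B322 hex

7271B322


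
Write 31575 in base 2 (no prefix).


31575 = 111101101010111 in binary

111101101010111


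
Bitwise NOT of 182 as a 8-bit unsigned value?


~0b10110110 = 0b1001001 = 73 (8-bit unsigned)

73


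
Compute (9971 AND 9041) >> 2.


Step 1: 9971 & 9041 = 8785
Step 2: 8785 >> 2 = 2196

2196


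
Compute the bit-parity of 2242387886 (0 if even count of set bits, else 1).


0b10000101101010000001111110101110 has 16 ones => parity 0

0


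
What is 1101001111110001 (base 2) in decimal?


1101001111110001 in decimal = 54257

54257


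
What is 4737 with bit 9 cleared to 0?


4737 & ~(1 << 9) = 4225

4225


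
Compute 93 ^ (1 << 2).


93 ^ (1 << 2) = 93 ^ 4 = 89

89


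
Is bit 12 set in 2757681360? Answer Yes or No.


0b10100100010111101110000011010000, bit 12 = 0. No

No


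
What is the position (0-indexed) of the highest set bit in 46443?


0b1011010101101011. Highest set bit at position 15

15


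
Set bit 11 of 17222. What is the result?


17222 | (1 << 11) = 17222 | 2048 = 19270

19270


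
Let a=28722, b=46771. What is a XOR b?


28722 ^ 46771 = 50817

50817


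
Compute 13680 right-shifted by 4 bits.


0b11010101110000 >> 4 = 0b1101010111 = 855

855


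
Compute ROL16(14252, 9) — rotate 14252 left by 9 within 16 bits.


Rotate 0b11011110101100 left by 9 (16-bit) = 0b101100001101111 = 22639

22639


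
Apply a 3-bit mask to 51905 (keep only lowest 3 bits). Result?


51905 & 7 = 1

1


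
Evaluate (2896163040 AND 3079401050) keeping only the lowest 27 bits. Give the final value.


Step 1: 2896163040 & 3079401050 = 2760630336
Step 2: 2760630336 & 134217727 = 76275776

76275776


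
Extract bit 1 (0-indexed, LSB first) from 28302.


0b110111010001110, position 1 = 1

1


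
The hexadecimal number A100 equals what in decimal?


A100 hex = 41216 decimal

41216


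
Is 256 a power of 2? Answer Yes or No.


0b100000000. Only one bit set => Yes

Yes


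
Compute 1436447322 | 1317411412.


0b1010101100111100111001001011010 | 0b1001110100001100001101001010100 = 0b1011111100111100111101001011110 = 1604221534

1604221534


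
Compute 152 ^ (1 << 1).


152 ^ (1 << 1) = 152 ^ 2 = 154

154


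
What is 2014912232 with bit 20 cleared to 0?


2014912232 & ~(1 << 20) = 2013863656

2013863656


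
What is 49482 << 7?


0b1100000101001010 << 7 = 0b11000001010010100000000 = 6333696

6333696


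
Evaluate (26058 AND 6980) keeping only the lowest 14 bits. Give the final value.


Step 1: 26058 & 6980 = 320
Step 2: 320 & 16383 = 320

320


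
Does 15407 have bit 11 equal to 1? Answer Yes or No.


0b11110000101111, bit 11 = 1. Yes

Yes


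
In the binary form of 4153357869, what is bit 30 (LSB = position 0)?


0b11110111100011110011011000101101, position 30 = 1

1


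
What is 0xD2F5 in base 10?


D2F5 hex = 54005 decimal

54005


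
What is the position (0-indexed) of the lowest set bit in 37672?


0b1001001100101000. Lowest set bit at position 3

3


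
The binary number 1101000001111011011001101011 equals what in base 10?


1101000001111011011001101011 in decimal = 218609259

218609259


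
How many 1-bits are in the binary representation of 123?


0b1111011 has 6 set bits

6


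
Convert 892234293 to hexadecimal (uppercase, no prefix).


892234293 = 352E6A35 hex

352E6A35


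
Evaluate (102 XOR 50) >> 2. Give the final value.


Step 1: 102 ^ 50 = 84
Step 2: 84 >> 2 = 21

21


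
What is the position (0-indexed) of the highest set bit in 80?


0b1010000. Highest set bit at position 6

6


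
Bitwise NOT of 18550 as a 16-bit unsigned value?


~0b100100001110110 = 0b1011011110001001 = 46985 (16-bit unsigned)

46985


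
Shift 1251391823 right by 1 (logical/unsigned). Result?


0b1001010100101101011100101001111 >> 1 = 0b100101010010110101110010100111 = 625695911

625695911


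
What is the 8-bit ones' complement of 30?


30 ^ 255 = 225

225


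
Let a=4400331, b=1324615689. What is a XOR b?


4400331 ^ 1324615689 = 1320627394

1320627394


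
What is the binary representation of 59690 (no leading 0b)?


59690 = 1110100100101010 in binary

1110100100101010


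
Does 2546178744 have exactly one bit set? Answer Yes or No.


0b10010111110000111001101010111000. Multiple bits set => No

No


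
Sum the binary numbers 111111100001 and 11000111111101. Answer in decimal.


111111100001 + 11000111111101 = 100000111011110 = 16862

16862


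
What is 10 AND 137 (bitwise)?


0b1010 & 0b10001001 = 0b1000 = 8

8


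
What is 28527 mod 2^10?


28527 & 1023 = 879

879


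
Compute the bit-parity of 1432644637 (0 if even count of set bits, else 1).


0b1010101011001000110110000011101 has 15 ones => parity 1

1


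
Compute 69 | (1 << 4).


69 | (1 << 4) = 69 | 16 = 85

85


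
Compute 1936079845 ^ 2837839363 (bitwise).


0b1110011011001100011101111100101 ^ 0b10101001001001011111111000000011 = 0b11011010010000111100010111100110 = 3661874662

3661874662


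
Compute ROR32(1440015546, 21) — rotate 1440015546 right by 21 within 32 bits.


Rotate 0b1010101110101001110010010111010 right by 21 (32-bit) = 0b10100111001001011101001010101110 = 2804273838

2804273838


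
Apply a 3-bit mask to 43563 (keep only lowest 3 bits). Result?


43563 & 7 = 3

3


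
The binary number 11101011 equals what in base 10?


11101011 in decimal = 235

235


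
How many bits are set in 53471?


0b1101000011011111 has 10 set bits

10


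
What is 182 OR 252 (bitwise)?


0b10110110 | 0b11111100 = 0b11111110 = 254

254


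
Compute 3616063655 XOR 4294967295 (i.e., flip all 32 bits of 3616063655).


3616063655 ^ 4294967295 = 678903640

678903640


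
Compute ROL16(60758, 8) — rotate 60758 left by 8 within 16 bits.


Rotate 0b1110110101010110 left by 8 (16-bit) = 0b101011011101101 = 22253

22253


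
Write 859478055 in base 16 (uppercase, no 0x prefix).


859478055 = 333A9827 hex

333A9827


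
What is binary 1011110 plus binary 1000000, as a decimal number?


1011110 + 1000000 = 10011110 = 158

158


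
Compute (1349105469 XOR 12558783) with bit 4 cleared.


Step 1: 1349105469 ^ 12558783 = 1356207746
Step 2: 1356207746 & ~(1 << 4) = 1356207746

1356207746


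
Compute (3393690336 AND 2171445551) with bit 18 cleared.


Step 1: 3393690336 & 2171445551 = 2152038432
Step 2: 2152038432 & ~(1 << 18) = 2151776288

2151776288


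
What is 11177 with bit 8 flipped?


11177 ^ (1 << 8) = 11177 ^ 256 = 10921

10921


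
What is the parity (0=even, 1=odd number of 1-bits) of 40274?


0b1001110101010010 has 8 ones => parity 0

0


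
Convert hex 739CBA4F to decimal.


739CBA4F hex = 1939651151 decimal

1939651151


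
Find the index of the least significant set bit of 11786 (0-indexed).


0b10111000001010. Lowest set bit at position 1

1


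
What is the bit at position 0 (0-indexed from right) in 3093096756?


0b10111000010111001110100100110100, position 0 = 0

0


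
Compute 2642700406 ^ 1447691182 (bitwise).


0b10011101100001000110100001110110 ^ 0b1010110010010100000001110101110 = 0b11001011110011100110101111011000 = 3419302872

3419302872


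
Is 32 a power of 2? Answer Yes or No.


0b100000. Only one bit set => Yes

Yes


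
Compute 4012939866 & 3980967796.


0b11101111001100001001101001011010 & 0b11101101010010001011111101110100 = 0b11101101000000001001101001010000 = 3976239696

3976239696


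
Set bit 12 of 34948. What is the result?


34948 | (1 << 12) = 34948 | 4096 = 39044

39044


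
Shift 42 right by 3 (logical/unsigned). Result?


0b101010 >> 3 = 0b101 = 5

5


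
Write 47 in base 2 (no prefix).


47 = 101111 in binary

101111


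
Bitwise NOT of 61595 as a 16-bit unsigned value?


~0b1111000010011011 = 0b111101100100 = 3940 (16-bit unsigned)

3940


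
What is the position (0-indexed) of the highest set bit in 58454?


0b1110010001010110. Highest set bit at position 15

15


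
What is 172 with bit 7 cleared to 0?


172 & ~(1 << 7) = 44

44


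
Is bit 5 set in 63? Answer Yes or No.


0b111111, bit 5 = 1. Yes

Yes


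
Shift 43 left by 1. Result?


0b101011 << 1 = 0b1010110 = 86

86


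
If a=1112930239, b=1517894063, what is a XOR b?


1112930239 ^ 1517894063 = 405589520

405589520


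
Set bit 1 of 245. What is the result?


245 | (1 << 1) = 245 | 2 = 247

247


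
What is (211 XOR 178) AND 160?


Step 1: 211 ^ 178 = 97
Step 2: 97 & 160 = 32

32


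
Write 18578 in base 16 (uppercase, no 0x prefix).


18578 = 4892 hex

4892


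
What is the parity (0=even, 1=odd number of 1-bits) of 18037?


0b100011001110101 has 8 ones => parity 0

0


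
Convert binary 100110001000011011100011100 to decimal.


100110001000011011100011100 in decimal = 79968028

79968028


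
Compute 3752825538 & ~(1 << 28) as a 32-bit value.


3752825538 & ~(1 << 28) = 3484390082

3484390082


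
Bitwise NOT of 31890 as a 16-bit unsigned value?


~0b111110010010010 = 0b1000001101101101 = 33645 (16-bit unsigned)

33645


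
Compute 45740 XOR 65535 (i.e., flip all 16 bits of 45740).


45740 ^ 65535 = 19795

19795


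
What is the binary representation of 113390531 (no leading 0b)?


113390531 = 110110000100011001111000011 in binary

110110000100011001111000011


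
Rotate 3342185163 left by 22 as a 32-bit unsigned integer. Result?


Rotate 0b11000111001101011011001011001011 left by 22 (32-bit) = 0b10110010111100011100110101101100 = 3002191212

3002191212


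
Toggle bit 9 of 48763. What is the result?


48763 ^ (1 << 9) = 48763 ^ 512 = 48251

48251


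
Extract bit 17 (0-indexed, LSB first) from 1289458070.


0b1001100110110111001000110010110, position 17 = 1

1


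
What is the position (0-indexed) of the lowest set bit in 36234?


0b1000110110001010. Lowest set bit at position 1

1


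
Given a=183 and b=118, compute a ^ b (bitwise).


183 ^ 118 = 193

193


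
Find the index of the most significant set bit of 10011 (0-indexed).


0b10011100011011. Highest set bit at position 13

13


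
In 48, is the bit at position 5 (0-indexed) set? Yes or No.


0b110000, bit 5 = 1. Yes

Yes


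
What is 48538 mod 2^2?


48538 & 3 = 2

2


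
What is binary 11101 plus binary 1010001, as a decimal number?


11101 + 1010001 = 1101110 = 110

110


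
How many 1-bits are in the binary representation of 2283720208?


0b10001000000111101100111000010000 has 12 set bits

12


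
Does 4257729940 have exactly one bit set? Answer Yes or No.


0b11111101110001111100110110010100. Multiple bits set => No

No


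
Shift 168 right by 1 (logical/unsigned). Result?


0b10101000 >> 1 = 0b1010100 = 84

84


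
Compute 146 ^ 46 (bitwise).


0b10010010 ^ 0b101110 = 0b10111100 = 188

188


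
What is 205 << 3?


0b11001101 << 3 = 0b11001101000 = 1640

1640


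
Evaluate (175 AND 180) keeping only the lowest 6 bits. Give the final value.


Step 1: 175 & 180 = 164
Step 2: 164 & 63 = 36

36


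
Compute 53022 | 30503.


0b1100111100011110 | 0b111011100100111 = 0b1111111100111111 = 65343

65343


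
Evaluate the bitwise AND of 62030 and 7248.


0b1111001001001110 & 0b1110001010000 = 0b1000001000000 = 4160

4160


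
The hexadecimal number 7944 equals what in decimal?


7944 hex = 31044 decimal

31044


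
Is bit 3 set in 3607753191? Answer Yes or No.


0b11010111000010011111000111100111, bit 3 = 0. No

No


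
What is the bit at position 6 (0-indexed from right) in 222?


0b11011110, position 6 = 1

1


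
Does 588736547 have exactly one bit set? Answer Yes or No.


0b100011000101110110100000100011. Multiple bits set => No

No


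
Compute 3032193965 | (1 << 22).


3032193965 | (1 << 22) = 3032193965 | 4194304 = 3036388269

3036388269


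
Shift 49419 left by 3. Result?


0b1100000100001011 << 3 = 0b1100000100001011000 = 395352

395352


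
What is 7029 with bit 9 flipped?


7029 ^ (1 << 9) = 7029 ^ 512 = 6517

6517


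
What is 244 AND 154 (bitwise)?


0b11110100 & 0b10011010 = 0b10010000 = 144

144


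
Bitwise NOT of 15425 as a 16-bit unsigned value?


~0b11110001000001 = 0b1100001110111110 = 50110 (16-bit unsigned)

50110


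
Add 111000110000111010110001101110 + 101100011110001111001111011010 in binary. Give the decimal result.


111000110000111010110001101110 + 101100011110001111001111011010 = 1100101001111001010000001001000 = 1698472008

1698472008


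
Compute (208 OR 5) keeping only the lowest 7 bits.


Step 1: 208 | 5 = 213
Step 2: 213 & 127 = 85

85


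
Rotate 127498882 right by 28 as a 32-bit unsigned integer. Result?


Rotate 0b111100110010111101010000010 right by 28 (32-bit) = 0b1111001100101111010100000100000 = 2039982112

2039982112


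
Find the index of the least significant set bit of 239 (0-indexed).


0b11101111. Lowest set bit at position 0

0
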